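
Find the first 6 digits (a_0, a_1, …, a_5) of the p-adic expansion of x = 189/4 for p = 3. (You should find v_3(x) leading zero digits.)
(a_0, …, a_5) = (0, 0, 0, 1, 1, 2)

v_3(189/4) = 3, so a_0 = ... = a_2 = 0. Factor out: x = 3^3 · u with u = 7/4 a unit in ℤ_3. Expand u iteratively via a_{v+i} = u_i mod 3, u_{i+1} = (u_i − a_{v+i})/3:
  u_0 = 7/4;  a_3 = 1;  u_1 = (u_0 − 1)/3 = 1/4
  u_1 = 1/4;  a_4 = 1;  u_2 = (u_1 − 1)/3 = -1/4
  u_2 = -1/4;  a_5 = 2;  u_3 = (u_2 − 2)/3 = -3/4
Digits: (0, 0, 0, 1, 1, 2).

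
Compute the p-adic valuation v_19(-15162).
v_19(-15162) = 2

v_19(n) is the largest exponent k such that 19^k divides n. Factor out: -15162 = -19^2 · 42. (Sign doesn't affect v_p.) So v_19(-15162) = 2.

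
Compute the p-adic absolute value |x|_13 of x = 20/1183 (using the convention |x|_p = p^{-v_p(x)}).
|20/1183|_13 = 169

Step 1 — compute v_13(x) by factoring powers of 13 out of the numerator and denominator: v_13(20/1183) = -2. Step 2 — apply |x|_p = p^{-v_p(x)} = 13^{2} = 169.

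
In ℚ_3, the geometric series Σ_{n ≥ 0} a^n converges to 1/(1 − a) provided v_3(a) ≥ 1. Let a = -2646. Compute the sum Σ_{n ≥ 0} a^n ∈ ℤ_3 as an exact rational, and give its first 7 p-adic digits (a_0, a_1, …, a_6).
Σ a^n = 1/(1 − a) = 1/2647;  first 7 digits = (1, 0, 0, 1, 0, 1, 0)

v_3(a) = 3 ≥ 1, so the series converges in ℤ_3 to 1/(1 − a) = 1/(1 − (-2646)) = 1/2647. Expand this rational in ℤ_3: compute digits iteratively via d_i = x_i mod 3, x_{i+1} = (x_i − d_i)/3. The first 7 digits are (1, 0, 0, 1, 0, 1, 0).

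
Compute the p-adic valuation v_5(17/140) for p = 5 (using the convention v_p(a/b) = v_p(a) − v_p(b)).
v_5(17/140) = -1

Factor powers of 5 from the numerator and denominator of the reduced fraction: 17 = 5^0 · 17 and 140 = 5^1 · 28. Apply v_p(a/b) = v_p(a) − v_p(b): v_5(17/140) = 0 − 1 = -1.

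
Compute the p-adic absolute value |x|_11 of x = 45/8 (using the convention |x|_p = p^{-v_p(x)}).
|45/8|_11 = 1

Step 1 — compute v_11(x) by factoring powers of 11 out of the numerator and denominator: v_11(45/8) = 0. Step 2 — apply |x|_p = p^{-v_p(x)} = 11^{0} = 1.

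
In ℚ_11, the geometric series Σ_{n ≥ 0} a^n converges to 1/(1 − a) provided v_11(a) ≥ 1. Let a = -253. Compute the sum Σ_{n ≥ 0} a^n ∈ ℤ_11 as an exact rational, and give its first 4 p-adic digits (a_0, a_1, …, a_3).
Σ a^n = 1/(1 − a) = 1/254;  first 4 digits = (1, 10, 9, 2)

v_11(a) = 1 ≥ 1, so the series converges in ℤ_11 to 1/(1 − a) = 1/(1 − (-253)) = 1/254. Expand this rational in ℤ_11: compute digits iteratively via d_i = x_i mod 11, x_{i+1} = (x_i − d_i)/11. The first 4 digits are (1, 10, 9, 2).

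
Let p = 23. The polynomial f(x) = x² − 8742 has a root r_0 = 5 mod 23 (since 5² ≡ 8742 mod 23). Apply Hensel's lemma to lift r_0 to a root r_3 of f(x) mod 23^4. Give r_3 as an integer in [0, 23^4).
r_3 = 91177 (mod 279841)

Hensel's recurrence: r_{i+1} = r_i − f(r_i)·(f′(r_i))^{-1} mod 23^{i+2}, with f′(x) = 2x. Iterate:
  r_0 = 5 (mod 23)
  r_1 = 189 (mod 529)
  r_2 = 6008 (mod 12167)
  r_3 = 91177 (mod 279841)
Final: r_3 = 91177, and one checks f(r_3) ≡ 0 mod 23^4.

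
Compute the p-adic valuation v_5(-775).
v_5(-775) = 2

v_5(n) is the largest exponent k such that 5^k divides n. Factor out: -775 = -5^2 · 31. (Sign doesn't affect v_p.) So v_5(-775) = 2.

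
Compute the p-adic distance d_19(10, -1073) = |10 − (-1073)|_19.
d_19(10, -1073) = 1/361

Step 1 — x − y = 10 − (-1073) = 1083. Step 2 — v_19(1083) = 2 (factor: 1083 = (19^2 · 3); the sign does not affect v_p). Step 3 — |x − y|_19 = 19^{-2} = 1/361.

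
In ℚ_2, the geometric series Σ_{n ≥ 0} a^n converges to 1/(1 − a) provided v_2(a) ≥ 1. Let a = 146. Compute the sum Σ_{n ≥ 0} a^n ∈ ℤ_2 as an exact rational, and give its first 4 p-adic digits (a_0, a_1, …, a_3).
Σ a^n = 1/(1 − a) = -1/145;  first 4 digits = (1, 1, 1, 1)

v_2(a) = 1 ≥ 1, so the series converges in ℤ_2 to 1/(1 − a) = 1/(1 − 146) = -1/145. Expand this rational in ℤ_2: compute digits iteratively via d_i = x_i mod 2, x_{i+1} = (x_i − d_i)/2. The first 4 digits are (1, 1, 1, 1).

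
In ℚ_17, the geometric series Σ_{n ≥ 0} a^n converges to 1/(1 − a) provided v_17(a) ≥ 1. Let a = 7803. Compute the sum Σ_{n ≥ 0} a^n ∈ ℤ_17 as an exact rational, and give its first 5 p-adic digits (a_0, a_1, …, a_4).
Σ a^n = 1/(1 − a) = -1/7802;  first 5 digits = (1, 0, 10, 1, 15)

v_17(a) = 2 ≥ 1, so the series converges in ℤ_17 to 1/(1 − a) = 1/(1 − 7803) = -1/7802. Expand this rational in ℤ_17: compute digits iteratively via d_i = x_i mod 17, x_{i+1} = (x_i − d_i)/17. The first 5 digits are (1, 0, 10, 1, 15).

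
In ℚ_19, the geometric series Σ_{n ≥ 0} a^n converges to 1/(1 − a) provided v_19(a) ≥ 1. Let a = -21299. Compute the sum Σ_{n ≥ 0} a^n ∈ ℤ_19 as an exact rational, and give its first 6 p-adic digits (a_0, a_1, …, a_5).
Σ a^n = 1/(1 − a) = 1/21300;  first 6 digits = (1, 0, 17, 15, 3, 12)

v_19(a) = 2 ≥ 1, so the series converges in ℤ_19 to 1/(1 − a) = 1/(1 − (-21299)) = 1/21300. Expand this rational in ℤ_19: compute digits iteratively via d_i = x_i mod 19, x_{i+1} = (x_i − d_i)/19. The first 6 digits are (1, 0, 17, 15, 3, 12).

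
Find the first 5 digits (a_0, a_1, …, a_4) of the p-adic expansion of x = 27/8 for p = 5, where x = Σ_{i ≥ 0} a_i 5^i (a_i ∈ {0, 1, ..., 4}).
(a_0, …, a_4) = (4, 3, 0, 3, 0)

v_5(27/8) = 0 (numerator and denominator both coprime to 5), so x ∈ ℤ_5^×. Compute digits iteratively via a_i = x_i mod 5, x_{i+1} = (x_i − a_i)/5, with x_0 = x:
  x_0 = 27/8;  a_0 = 4;  x_1 = (x_0 − 4)/5 = -1/8
  x_1 = -1/8;  a_1 = 3;  x_2 = (x_1 − 3)/5 = -5/8
  x_2 = -5/8;  a_2 = 0;  x_3 = (x_2 − 0)/5 = -1/8
  x_3 = -1/8;  a_3 = 3;  x_4 = (x_3 − 3)/5 = -5/8
  x_4 = -5/8;  a_4 = 0;  x_5 = (x_4 − 0)/5 = -1/8
Digits: (4, 3, 0, 3, 0).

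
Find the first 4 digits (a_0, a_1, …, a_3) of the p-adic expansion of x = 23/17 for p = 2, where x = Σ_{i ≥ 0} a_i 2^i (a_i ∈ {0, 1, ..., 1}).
(a_0, …, a_3) = (1, 1, 1, 0)

v_2(23/17) = 0 (numerator and denominator both coprime to 2), so x ∈ ℤ_2^×. Compute digits iteratively via a_i = x_i mod 2, x_{i+1} = (x_i − a_i)/2, with x_0 = x:
  x_0 = 23/17;  a_0 = 1;  x_1 = (x_0 − 1)/2 = 3/17
  x_1 = 3/17;  a_1 = 1;  x_2 = (x_1 − 1)/2 = -7/17
  x_2 = -7/17;  a_2 = 1;  x_3 = (x_2 − 1)/2 = -12/17
  x_3 = -12/17;  a_3 = 0;  x_4 = (x_3 − 0)/2 = -6/17
Digits: (1, 1, 1, 0).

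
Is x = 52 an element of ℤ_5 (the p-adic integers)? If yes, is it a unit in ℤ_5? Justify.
x ∈ ℤ_5^× (unit); v_5(x) = 0

ℤ_5 = {x ∈ ℚ_5 : v_5(x) ≥ 0} and ℤ_5^× = {x ∈ ℤ_5 : v_5(x) = 0}. Here v_5(52) = v_5(num) − v_5(den) = 0; compare against these criteria.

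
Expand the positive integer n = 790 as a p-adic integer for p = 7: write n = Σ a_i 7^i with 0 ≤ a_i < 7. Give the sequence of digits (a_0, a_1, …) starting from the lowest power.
(a_0, a_1, …) = (6, 0, 2, 2)

Repeated division by 7 gives the digits low-to-high: 790 = 6 + 2·7^2 + 2·7^3. Digit sequence: (6, 0, 2, 2).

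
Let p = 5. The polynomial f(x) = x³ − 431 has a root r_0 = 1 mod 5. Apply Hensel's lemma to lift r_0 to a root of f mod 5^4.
r_3 = 86 (mod 625)

Hensel: r_{i+1} = r_i − f(r_i)/f′(r_i) mod 5^{i+2}, where f′(x) = 3x². Iterate:
  r_0 = 1 (mod 5)
  r_1 = 11 (mod 25)
  r_2 = 86 (mod 125)
  r_3 = 86 (mod 625)
Final: r = 86 with f(r) ≡ 0 mod 5^4.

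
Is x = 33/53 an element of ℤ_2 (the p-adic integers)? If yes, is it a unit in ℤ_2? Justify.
x ∈ ℤ_2^× (unit); v_2(x) = 0

ℤ_2 = {x ∈ ℚ_2 : v_2(x) ≥ 0} and ℤ_2^× = {x ∈ ℤ_2 : v_2(x) = 0}. Here v_2(33/53) = v_2(num) − v_2(den) = 0; compare against these criteria.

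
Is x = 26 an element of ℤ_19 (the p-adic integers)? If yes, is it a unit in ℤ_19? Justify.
x ∈ ℤ_19^× (unit); v_19(x) = 0

ℤ_19 = {x ∈ ℚ_19 : v_19(x) ≥ 0} and ℤ_19^× = {x ∈ ℤ_19 : v_19(x) = 0}. Here v_19(26) = v_19(num) − v_19(den) = 0; compare against these criteria.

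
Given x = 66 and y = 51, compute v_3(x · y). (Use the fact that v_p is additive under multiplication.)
v_3(3366) = 2

v_p(x) = 1 (factor: 66 = 3^1 · 22); v_p(y) = 1 (factor: 51 = 3^1 · 17). Additivity: v_p(xy) = v_p(x) + v_p(y) = 1 + 1 = 2. (Direct check: xy = 3366 = 3^2 · (374).)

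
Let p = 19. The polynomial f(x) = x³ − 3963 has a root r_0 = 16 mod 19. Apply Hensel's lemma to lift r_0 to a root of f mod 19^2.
r_1 = 225 (mod 361)

Hensel: r_{i+1} = r_i − f(r_i)/f′(r_i) mod 19^{i+2}, where f′(x) = 3x². Iterate:
  r_0 = 16 (mod 19)
  r_1 = 225 (mod 361)
Final: r = 225 with f(r) ≡ 0 mod 19^2.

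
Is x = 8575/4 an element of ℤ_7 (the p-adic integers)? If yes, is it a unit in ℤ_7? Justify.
x ∈ ℤ_7 but not a unit; v_7(x) = 3 > 0

ℤ_7 = {x ∈ ℚ_7 : v_7(x) ≥ 0} and ℤ_7^× = {x ∈ ℤ_7 : v_7(x) = 0}. Here v_7(8575/4) = v_7(num) − v_7(den) = 3; compare against these criteria.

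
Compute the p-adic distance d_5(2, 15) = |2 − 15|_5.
d_5(2, 15) = 1

Step 1 — x − y = 2 − 15 = -13. Step 2 — v_5(-13) = 0 (factor: -13 = −(5^0 · 13); the sign does not affect v_p). Step 3 — |x − y|_5 = 5^{0} = 1.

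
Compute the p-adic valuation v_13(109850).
v_13(109850) = 3

v_13(n) is the largest exponent k such that 13^k divides n. Factor out: 109850 = 13^3 · 50. (Sign doesn't affect v_p.) So v_13(109850) = 3.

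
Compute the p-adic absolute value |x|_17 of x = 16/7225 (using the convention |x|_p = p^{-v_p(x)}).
|16/7225|_17 = 289

Step 1 — compute v_17(x) by factoring powers of 17 out of the numerator and denominator: v_17(16/7225) = -2. Step 2 — apply |x|_p = p^{-v_p(x)} = 17^{2} = 289.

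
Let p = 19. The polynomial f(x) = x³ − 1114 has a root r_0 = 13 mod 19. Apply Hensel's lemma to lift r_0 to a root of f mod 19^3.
r_2 = 3623 (mod 6859)

Hensel: r_{i+1} = r_i − f(r_i)/f′(r_i) mod 19^{i+2}, where f′(x) = 3x². Iterate:
  r_0 = 13 (mod 19)
  r_1 = 13 (mod 361)
  r_2 = 3623 (mod 6859)
Final: r = 3623 with f(r) ≡ 0 mod 19^3.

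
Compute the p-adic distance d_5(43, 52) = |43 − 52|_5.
d_5(43, 52) = 1

Step 1 — x − y = 43 − 52 = -9. Step 2 — v_5(-9) = 0 (factor: -9 = −(5^0 · 9); the sign does not affect v_p). Step 3 — |x − y|_5 = 5^{0} = 1.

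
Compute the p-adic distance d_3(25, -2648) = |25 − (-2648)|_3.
d_3(25, -2648) = 1/243

Step 1 — x − y = 25 − (-2648) = 2673. Step 2 — v_3(2673) = 5 (factor: 2673 = (3^5 · 11); the sign does not affect v_p). Step 3 — |x − y|_3 = 3^{-5} = 1/243.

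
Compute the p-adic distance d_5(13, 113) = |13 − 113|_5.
d_5(13, 113) = 1/25

Step 1 — x − y = 13 − 113 = -100. Step 2 — v_5(-100) = 2 (factor: -100 = −(5^2 · 4); the sign does not affect v_p). Step 3 — |x − y|_5 = 5^{-2} = 1/25.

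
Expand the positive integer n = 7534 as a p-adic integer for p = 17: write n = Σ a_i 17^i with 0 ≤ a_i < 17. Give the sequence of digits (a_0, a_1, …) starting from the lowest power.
(a_0, a_1, …) = (3, 1, 9, 1)

Repeated division by 17 gives the digits low-to-high: 7534 = 3 + 1·17^1 + 9·17^2 + 1·17^3. Digit sequence: (3, 1, 9, 1).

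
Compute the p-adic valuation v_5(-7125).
v_5(-7125) = 3

v_5(n) is the largest exponent k such that 5^k divides n. Factor out: -7125 = -5^3 · 57. (Sign doesn't affect v_p.) So v_5(-7125) = 3.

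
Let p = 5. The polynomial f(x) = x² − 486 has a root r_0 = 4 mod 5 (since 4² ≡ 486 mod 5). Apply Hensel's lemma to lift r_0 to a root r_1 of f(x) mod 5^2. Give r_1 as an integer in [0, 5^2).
r_1 = 19 (mod 25)

Hensel's recurrence: r_{i+1} = r_i − f(r_i)·(f′(r_i))^{-1} mod 5^{i+2}, with f′(x) = 2x. Iterate:
  r_0 = 4 (mod 5)
  r_1 = 19 (mod 25)
Final: r_1 = 19, and one checks f(r_1) ≡ 0 mod 5^2.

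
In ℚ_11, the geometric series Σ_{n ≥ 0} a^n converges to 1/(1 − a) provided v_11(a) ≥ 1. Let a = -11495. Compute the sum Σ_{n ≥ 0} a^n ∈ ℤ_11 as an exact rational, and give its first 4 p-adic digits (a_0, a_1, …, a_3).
Σ a^n = 1/(1 − a) = 1/11496;  first 4 digits = (1, 0, 4, 2)

v_11(a) = 2 ≥ 1, so the series converges in ℤ_11 to 1/(1 − a) = 1/(1 − (-11495)) = 1/11496. Expand this rational in ℤ_11: compute digits iteratively via d_i = x_i mod 11, x_{i+1} = (x_i − d_i)/11. The first 4 digits are (1, 0, 4, 2).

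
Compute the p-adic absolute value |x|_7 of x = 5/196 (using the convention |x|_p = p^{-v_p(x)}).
|5/196|_7 = 49

Step 1 — compute v_7(x) by factoring powers of 7 out of the numerator and denominator: v_7(5/196) = -2. Step 2 — apply |x|_p = p^{-v_p(x)} = 7^{2} = 49.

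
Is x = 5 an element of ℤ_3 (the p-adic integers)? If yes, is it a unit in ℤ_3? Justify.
x ∈ ℤ_3^× (unit); v_3(x) = 0

ℤ_3 = {x ∈ ℚ_3 : v_3(x) ≥ 0} and ℤ_3^× = {x ∈ ℤ_3 : v_3(x) = 0}. Here v_3(5) = v_3(num) − v_3(den) = 0; compare against these criteria.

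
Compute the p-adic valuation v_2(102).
v_2(102) = 1

v_2(n) is the largest exponent k such that 2^k divides n. Factor out: 102 = 2^1 · 51. (Sign doesn't affect v_p.) So v_2(102) = 1.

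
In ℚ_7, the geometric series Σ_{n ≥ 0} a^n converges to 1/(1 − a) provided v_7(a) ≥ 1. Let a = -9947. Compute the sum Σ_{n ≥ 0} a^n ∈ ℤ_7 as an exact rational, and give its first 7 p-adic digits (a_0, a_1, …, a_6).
Σ a^n = 1/(1 − a) = 1/9948;  first 7 digits = (1, 0, 0, 6, 2, 6, 0)

v_7(a) = 3 ≥ 1, so the series converges in ℤ_7 to 1/(1 − a) = 1/(1 − (-9947)) = 1/9948. Expand this rational in ℤ_7: compute digits iteratively via d_i = x_i mod 7, x_{i+1} = (x_i − d_i)/7. The first 7 digits are (1, 0, 0, 6, 2, 6, 0).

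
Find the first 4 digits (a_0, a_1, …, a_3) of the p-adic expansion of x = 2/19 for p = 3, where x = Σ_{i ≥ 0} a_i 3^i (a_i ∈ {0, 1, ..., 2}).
(a_0, …, a_3) = (2, 0, 2, 1)

v_3(2/19) = 0 (numerator and denominator both coprime to 3), so x ∈ ℤ_3^×. Compute digits iteratively via a_i = x_i mod 3, x_{i+1} = (x_i − a_i)/3, with x_0 = x:
  x_0 = 2/19;  a_0 = 2;  x_1 = (x_0 − 2)/3 = -12/19
  x_1 = -12/19;  a_1 = 0;  x_2 = (x_1 − 0)/3 = -4/19
  x_2 = -4/19;  a_2 = 2;  x_3 = (x_2 − 2)/3 = -14/19
  x_3 = -14/19;  a_3 = 1;  x_4 = (x_3 − 1)/3 = -11/19
Digits: (2, 0, 2, 1).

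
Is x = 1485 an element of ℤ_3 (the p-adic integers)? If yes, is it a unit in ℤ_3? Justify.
x ∈ ℤ_3 but not a unit; v_3(x) = 3 > 0

ℤ_3 = {x ∈ ℚ_3 : v_3(x) ≥ 0} and ℤ_3^× = {x ∈ ℤ_3 : v_3(x) = 0}. Here v_3(1485) = v_3(num) − v_3(den) = 3; compare against these criteria.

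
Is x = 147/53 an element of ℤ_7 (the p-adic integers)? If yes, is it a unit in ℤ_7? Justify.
x ∈ ℤ_7 but not a unit; v_7(x) = 2 > 0

ℤ_7 = {x ∈ ℚ_7 : v_7(x) ≥ 0} and ℤ_7^× = {x ∈ ℤ_7 : v_7(x) = 0}. Here v_7(147/53) = v_7(num) − v_7(den) = 2; compare against these criteria.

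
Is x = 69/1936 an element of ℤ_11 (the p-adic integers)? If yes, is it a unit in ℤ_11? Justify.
x ∉ ℤ_11 (v_11(x) = -2 < 0)

ℤ_11 = {x ∈ ℚ_11 : v_11(x) ≥ 0} and ℤ_11^× = {x ∈ ℤ_11 : v_11(x) = 0}. Here v_11(69/1936) = v_11(num) − v_11(den) = -2; compare against these criteria.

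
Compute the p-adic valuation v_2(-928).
v_2(-928) = 5

v_2(n) is the largest exponent k such that 2^k divides n. Factor out: -928 = -2^5 · 29. (Sign doesn't affect v_p.) So v_2(-928) = 5.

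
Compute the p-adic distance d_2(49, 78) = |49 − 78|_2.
d_2(49, 78) = 1

Step 1 — x − y = 49 − 78 = -29. Step 2 — v_2(-29) = 0 (factor: -29 = −(2^0 · 29); the sign does not affect v_p). Step 3 — |x − y|_2 = 2^{0} = 1.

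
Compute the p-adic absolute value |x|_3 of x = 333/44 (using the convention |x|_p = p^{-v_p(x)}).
|333/44|_3 = 1/9

Step 1 — compute v_3(x) by factoring powers of 3 out of the numerator and denominator: v_3(333/44) = 2. Step 2 — apply |x|_p = p^{-v_p(x)} = 3^{-2} = 1/9.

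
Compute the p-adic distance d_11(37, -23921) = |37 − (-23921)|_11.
d_11(37, -23921) = 1/1331

Step 1 — x − y = 37 − (-23921) = 23958. Step 2 — v_11(23958) = 3 (factor: 23958 = (11^3 · 18); the sign does not affect v_p). Step 3 — |x − y|_11 = 11^{-3} = 1/1331.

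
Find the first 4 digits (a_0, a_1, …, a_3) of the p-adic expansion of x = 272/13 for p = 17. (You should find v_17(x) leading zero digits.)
(a_0, …, a_3) = (0, 13, 15, 3)

v_17(272/13) = 1, so a_0 = ... = a_0 = 0. Factor out: x = 17^1 · u with u = 16/13 a unit in ℤ_17. Expand u iteratively via a_{v+i} = u_i mod 17, u_{i+1} = (u_i − a_{v+i})/17:
  u_0 = 16/13;  a_1 = 13;  u_1 = (u_0 − 13)/17 = -9/13
  u_1 = -9/13;  a_2 = 15;  u_2 = (u_1 − 15)/17 = -12/13
  u_2 = -12/13;  a_3 = 3;  u_3 = (u_2 − 3)/17 = -3/13
Digits: (0, 13, 15, 3).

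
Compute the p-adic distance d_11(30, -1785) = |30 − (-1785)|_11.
d_11(30, -1785) = 1/121

Step 1 — x − y = 30 − (-1785) = 1815. Step 2 — v_11(1815) = 2 (factor: 1815 = (11^2 · 15); the sign does not affect v_p). Step 3 — |x − y|_11 = 11^{-2} = 1/121.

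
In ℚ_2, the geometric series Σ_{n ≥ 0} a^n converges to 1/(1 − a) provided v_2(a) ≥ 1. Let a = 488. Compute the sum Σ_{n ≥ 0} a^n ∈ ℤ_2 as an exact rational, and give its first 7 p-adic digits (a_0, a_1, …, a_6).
Σ a^n = 1/(1 − a) = -1/487;  first 7 digits = (1, 0, 0, 1, 0, 1, 0)

v_2(a) = 3 ≥ 1, so the series converges in ℤ_2 to 1/(1 − a) = 1/(1 − 488) = -1/487. Expand this rational in ℤ_2: compute digits iteratively via d_i = x_i mod 2, x_{i+1} = (x_i − d_i)/2. The first 7 digits are (1, 0, 0, 1, 0, 1, 0).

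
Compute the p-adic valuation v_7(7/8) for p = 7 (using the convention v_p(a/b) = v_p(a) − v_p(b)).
v_7(7/8) = 1

Factor powers of 7 from the numerator and denominator of the reduced fraction: 7 = 7^1 · 1 and 8 = 7^0 · 8. Apply v_p(a/b) = v_p(a) − v_p(b): v_7(7/8) = 1 − 0 = 1.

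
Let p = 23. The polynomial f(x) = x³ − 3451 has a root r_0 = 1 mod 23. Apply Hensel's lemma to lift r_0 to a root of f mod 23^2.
r_1 = 93 (mod 529)

Hensel: r_{i+1} = r_i − f(r_i)/f′(r_i) mod 23^{i+2}, where f′(x) = 3x². Iterate:
  r_0 = 1 (mod 23)
  r_1 = 93 (mod 529)
Final: r = 93 with f(r) ≡ 0 mod 23^2.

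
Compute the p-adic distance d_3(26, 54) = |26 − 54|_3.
d_3(26, 54) = 1

Step 1 — x − y = 26 − 54 = -28. Step 2 — v_3(-28) = 0 (factor: -28 = −(3^0 · 28); the sign does not affect v_p). Step 3 — |x − y|_3 = 3^{0} = 1.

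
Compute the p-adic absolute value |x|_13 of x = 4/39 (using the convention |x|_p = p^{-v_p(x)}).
|4/39|_13 = 13

Step 1 — compute v_13(x) by factoring powers of 13 out of the numerator and denominator: v_13(4/39) = -1. Step 2 — apply |x|_p = p^{-v_p(x)} = 13^{1} = 13.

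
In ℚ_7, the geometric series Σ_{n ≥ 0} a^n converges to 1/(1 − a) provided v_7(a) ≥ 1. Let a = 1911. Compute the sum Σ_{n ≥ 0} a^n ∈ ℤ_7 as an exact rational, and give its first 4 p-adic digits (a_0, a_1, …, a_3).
Σ a^n = 1/(1 − a) = -1/1910;  first 4 digits = (1, 0, 4, 5)

v_7(a) = 2 ≥ 1, so the series converges in ℤ_7 to 1/(1 − a) = 1/(1 − 1911) = -1/1910. Expand this rational in ℤ_7: compute digits iteratively via d_i = x_i mod 7, x_{i+1} = (x_i − d_i)/7. The first 4 digits are (1, 0, 4, 5).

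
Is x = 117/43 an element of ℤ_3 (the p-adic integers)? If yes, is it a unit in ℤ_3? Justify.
x ∈ ℤ_3 but not a unit; v_3(x) = 2 > 0

ℤ_3 = {x ∈ ℚ_3 : v_3(x) ≥ 0} and ℤ_3^× = {x ∈ ℤ_3 : v_3(x) = 0}. Here v_3(117/43) = v_3(num) − v_3(den) = 2; compare against these criteria.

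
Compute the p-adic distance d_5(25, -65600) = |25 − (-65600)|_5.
d_5(25, -65600) = 1/3125

Step 1 — x − y = 25 − (-65600) = 65625. Step 2 — v_5(65625) = 5 (factor: 65625 = (5^5 · 21); the sign does not affect v_p). Step 3 — |x − y|_5 = 5^{-5} = 1/3125.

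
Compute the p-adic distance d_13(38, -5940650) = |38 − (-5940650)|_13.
d_13(38, -5940650) = 1/371293

Step 1 — x − y = 38 − (-5940650) = 5940688. Step 2 — v_13(5940688) = 5 (factor: 5940688 = (13^5 · 16); the sign does not affect v_p). Step 3 — |x − y|_13 = 13^{-5} = 1/371293.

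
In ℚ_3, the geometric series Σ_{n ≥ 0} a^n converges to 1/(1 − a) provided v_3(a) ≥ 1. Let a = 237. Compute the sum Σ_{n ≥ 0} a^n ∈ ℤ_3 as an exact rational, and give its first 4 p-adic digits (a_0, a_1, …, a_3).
Σ a^n = 1/(1 − a) = -1/236;  first 4 digits = (1, 1, 0, 2)

v_3(a) = 1 ≥ 1, so the series converges in ℤ_3 to 1/(1 − a) = 1/(1 − 237) = -1/236. Expand this rational in ℤ_3: compute digits iteratively via d_i = x_i mod 3, x_{i+1} = (x_i − d_i)/3. The first 4 digits are (1, 1, 0, 2).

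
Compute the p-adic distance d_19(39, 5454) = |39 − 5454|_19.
d_19(39, 5454) = 1/361

Step 1 — x − y = 39 − 5454 = -5415. Step 2 — v_19(-5415) = 2 (factor: -5415 = −(19^2 · 15); the sign does not affect v_p). Step 3 — |x − y|_19 = 19^{-2} = 1/361.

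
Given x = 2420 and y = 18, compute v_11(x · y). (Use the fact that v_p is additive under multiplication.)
v_11(43560) = 2

v_p(x) = 2 (factor: 2420 = 11^2 · 20); v_p(y) = 0 (factor: 18 = 11^0 · 18). Additivity: v_p(xy) = v_p(x) + v_p(y) = 2 + 0 = 2. (Direct check: xy = 43560 = 11^2 · (360).)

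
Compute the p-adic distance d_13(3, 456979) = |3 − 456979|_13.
d_13(3, 456979) = 1/28561

Step 1 — x − y = 3 − 456979 = -456976. Step 2 — v_13(-456976) = 4 (factor: -456976 = −(13^4 · 16); the sign does not affect v_p). Step 3 — |x − y|_13 = 13^{-4} = 1/28561.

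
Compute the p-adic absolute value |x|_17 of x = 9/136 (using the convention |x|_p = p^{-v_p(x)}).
|9/136|_17 = 17

Step 1 — compute v_17(x) by factoring powers of 17 out of the numerator and denominator: v_17(9/136) = -1. Step 2 — apply |x|_p = p^{-v_p(x)} = 17^{1} = 17.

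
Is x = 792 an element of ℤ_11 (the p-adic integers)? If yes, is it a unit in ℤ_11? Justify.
x ∈ ℤ_11 but not a unit; v_11(x) = 1 > 0

ℤ_11 = {x ∈ ℚ_11 : v_11(x) ≥ 0} and ℤ_11^× = {x ∈ ℤ_11 : v_11(x) = 0}. Here v_11(792) = v_11(num) − v_11(den) = 1; compare against these criteria.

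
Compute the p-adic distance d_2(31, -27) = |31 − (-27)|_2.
d_2(31, -27) = 1/2

Step 1 — x − y = 31 − (-27) = 58. Step 2 — v_2(58) = 1 (factor: 58 = (2^1 · 29); the sign does not affect v_p). Step 3 — |x − y|_2 = 2^{-1} = 1/2.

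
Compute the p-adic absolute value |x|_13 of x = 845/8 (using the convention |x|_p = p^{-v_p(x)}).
|845/8|_13 = 1/169

Step 1 — compute v_13(x) by factoring powers of 13 out of the numerator and denominator: v_13(845/8) = 2. Step 2 — apply |x|_p = p^{-v_p(x)} = 13^{-2} = 1/169.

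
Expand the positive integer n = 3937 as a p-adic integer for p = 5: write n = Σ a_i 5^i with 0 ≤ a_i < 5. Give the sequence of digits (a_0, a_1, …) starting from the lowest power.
(a_0, a_1, …) = (2, 2, 2, 1, 1, 1)

Repeated division by 5 gives the digits low-to-high: 3937 = 2 + 2·5^1 + 2·5^2 + 1·5^3 + 1·5^4 + 1·5^5. Digit sequence: (2, 2, 2, 1, 1, 1).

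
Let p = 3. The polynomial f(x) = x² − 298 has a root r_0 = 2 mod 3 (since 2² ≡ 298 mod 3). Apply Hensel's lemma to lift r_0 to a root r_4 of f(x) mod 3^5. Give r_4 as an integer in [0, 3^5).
r_4 = 215 (mod 243)

Hensel's recurrence: r_{i+1} = r_i − f(r_i)·(f′(r_i))^{-1} mod 3^{i+2}, with f′(x) = 2x. Iterate:
  r_0 = 2 (mod 3)
  r_1 = 8 (mod 9)
  r_2 = 26 (mod 27)
  r_3 = 53 (mod 81)
  r_4 = 215 (mod 243)
Final: r_4 = 215, and one checks f(r_4) ≡ 0 mod 3^5.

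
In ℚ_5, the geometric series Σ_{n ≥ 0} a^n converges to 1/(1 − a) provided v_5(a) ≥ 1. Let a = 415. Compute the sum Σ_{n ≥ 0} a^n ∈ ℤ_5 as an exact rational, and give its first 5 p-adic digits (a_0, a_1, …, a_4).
Σ a^n = 1/(1 − a) = -1/414;  first 5 digits = (1, 3, 0, 3, 4)

v_5(a) = 1 ≥ 1, so the series converges in ℤ_5 to 1/(1 − a) = 1/(1 − 415) = -1/414. Expand this rational in ℤ_5: compute digits iteratively via d_i = x_i mod 5, x_{i+1} = (x_i − d_i)/5. The first 5 digits are (1, 3, 0, 3, 4).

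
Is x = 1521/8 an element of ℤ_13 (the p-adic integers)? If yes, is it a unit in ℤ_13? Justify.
x ∈ ℤ_13 but not a unit; v_13(x) = 2 > 0

ℤ_13 = {x ∈ ℚ_13 : v_13(x) ≥ 0} and ℤ_13^× = {x ∈ ℤ_13 : v_13(x) = 0}. Here v_13(1521/8) = v_13(num) − v_13(den) = 2; compare against these criteria.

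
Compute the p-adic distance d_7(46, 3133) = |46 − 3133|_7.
d_7(46, 3133) = 1/343

Step 1 — x − y = 46 − 3133 = -3087. Step 2 — v_7(-3087) = 3 (factor: -3087 = −(7^3 · 9); the sign does not affect v_p). Step 3 — |x − y|_7 = 7^{-3} = 1/343.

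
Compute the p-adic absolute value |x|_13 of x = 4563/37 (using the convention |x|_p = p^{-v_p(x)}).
|4563/37|_13 = 1/169

Step 1 — compute v_13(x) by factoring powers of 13 out of the numerator and denominator: v_13(4563/37) = 2. Step 2 — apply |x|_p = p^{-v_p(x)} = 13^{-2} = 1/169.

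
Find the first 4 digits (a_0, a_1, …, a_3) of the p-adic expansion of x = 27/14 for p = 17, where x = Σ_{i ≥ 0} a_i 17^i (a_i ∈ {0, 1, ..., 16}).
(a_0, …, a_3) = (8, 13, 15, 10)

v_17(27/14) = 0 (numerator and denominator both coprime to 17), so x ∈ ℤ_17^×. Compute digits iteratively via a_i = x_i mod 17, x_{i+1} = (x_i − a_i)/17, with x_0 = x:
  x_0 = 27/14;  a_0 = 8;  x_1 = (x_0 − 8)/17 = -5/14
  x_1 = -5/14;  a_1 = 13;  x_2 = (x_1 − 13)/17 = -11/14
  x_2 = -11/14;  a_2 = 15;  x_3 = (x_2 − 15)/17 = -13/14
  x_3 = -13/14;  a_3 = 10;  x_4 = (x_3 − 10)/17 = -9/14
Digits: (8, 13, 15, 10).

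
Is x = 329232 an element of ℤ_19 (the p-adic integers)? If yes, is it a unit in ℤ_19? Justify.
x ∈ ℤ_19 but not a unit; v_19(x) = 3 > 0

ℤ_19 = {x ∈ ℚ_19 : v_19(x) ≥ 0} and ℤ_19^× = {x ∈ ℤ_19 : v_19(x) = 0}. Here v_19(329232) = v_19(num) − v_19(den) = 3; compare against these criteria.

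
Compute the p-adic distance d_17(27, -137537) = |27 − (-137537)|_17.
d_17(27, -137537) = 1/4913

Step 1 — x − y = 27 − (-137537) = 137564. Step 2 — v_17(137564) = 3 (factor: 137564 = (17^3 · 28); the sign does not affect v_p). Step 3 — |x − y|_17 = 17^{-3} = 1/4913.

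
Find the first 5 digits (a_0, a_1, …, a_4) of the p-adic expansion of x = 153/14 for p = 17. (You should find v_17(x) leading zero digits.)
(a_0, …, a_4) = (0, 14, 15, 10, 3)

v_17(153/14) = 1, so a_0 = ... = a_0 = 0. Factor out: x = 17^1 · u with u = 9/14 a unit in ℤ_17. Expand u iteratively via a_{v+i} = u_i mod 17, u_{i+1} = (u_i − a_{v+i})/17:
  u_0 = 9/14;  a_1 = 14;  u_1 = (u_0 − 14)/17 = -11/14
  u_1 = -11/14;  a_2 = 15;  u_2 = (u_1 − 15)/17 = -13/14
  u_2 = -13/14;  a_3 = 10;  u_3 = (u_2 − 10)/17 = -9/14
  u_3 = -9/14;  a_4 = 3;  u_4 = (u_3 − 3)/17 = -3/14
Digits: (0, 14, 15, 10, 3).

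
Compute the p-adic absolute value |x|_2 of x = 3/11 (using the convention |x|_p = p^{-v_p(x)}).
|3/11|_2 = 1

Step 1 — compute v_2(x) by factoring powers of 2 out of the numerator and denominator: v_2(3/11) = 0. Step 2 — apply |x|_p = p^{-v_p(x)} = 2^{0} = 1.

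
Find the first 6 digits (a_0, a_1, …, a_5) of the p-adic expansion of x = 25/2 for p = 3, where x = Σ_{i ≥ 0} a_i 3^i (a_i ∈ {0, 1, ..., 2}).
(a_0, …, a_5) = (2, 2, 2, 1, 1, 1)

v_3(25/2) = 0 (numerator and denominator both coprime to 3), so x ∈ ℤ_3^×. Compute digits iteratively via a_i = x_i mod 3, x_{i+1} = (x_i − a_i)/3, with x_0 = x:
  x_0 = 25/2;  a_0 = 2;  x_1 = (x_0 − 2)/3 = 7/2
  x_1 = 7/2;  a_1 = 2;  x_2 = (x_1 − 2)/3 = 1/2
  x_2 = 1/2;  a_2 = 2;  x_3 = (x_2 − 2)/3 = -1/2
  x_3 = -1/2;  a_3 = 1;  x_4 = (x_3 − 1)/3 = -1/2
  x_4 = -1/2;  a_4 = 1;  x_5 = (x_4 − 1)/3 = -1/2
  x_5 = -1/2;  a_5 = 1;  x_6 = (x_5 − 1)/3 = -1/2
Digits: (2, 2, 2, 1, 1, 1).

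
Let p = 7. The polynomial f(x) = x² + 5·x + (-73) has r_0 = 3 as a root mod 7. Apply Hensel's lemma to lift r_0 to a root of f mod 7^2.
r_1 = 3 (mod 49)

Hensel: r_{i+1} = r_i − f(r_i)·(f′(r_i))^{-1} mod 7^{i+2}, f′(x) = 2x + 5. Iterate:
  r_0 = 3 (mod 7)
  r_1 = 3 (mod 49)
Final: r = 3 satisfies f(r) ≡ 0 mod 7^2.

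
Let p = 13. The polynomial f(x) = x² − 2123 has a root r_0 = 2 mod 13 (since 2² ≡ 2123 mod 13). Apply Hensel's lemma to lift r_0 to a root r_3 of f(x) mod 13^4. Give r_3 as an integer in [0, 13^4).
r_3 = 11559 (mod 28561)

Hensel's recurrence: r_{i+1} = r_i − f(r_i)·(f′(r_i))^{-1} mod 13^{i+2}, with f′(x) = 2x. Iterate:
  r_0 = 2 (mod 13)
  r_1 = 67 (mod 169)
  r_2 = 574 (mod 2197)
  r_3 = 11559 (mod 28561)
Final: r_3 = 11559, and one checks f(r_3) ≡ 0 mod 13^4.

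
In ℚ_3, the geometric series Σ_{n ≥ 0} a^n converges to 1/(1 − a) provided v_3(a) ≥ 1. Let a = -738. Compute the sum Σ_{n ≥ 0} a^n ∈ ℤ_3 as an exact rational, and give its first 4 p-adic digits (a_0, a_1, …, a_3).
Σ a^n = 1/(1 − a) = 1/739;  first 4 digits = (1, 0, 2, 2)

v_3(a) = 2 ≥ 1, so the series converges in ℤ_3 to 1/(1 − a) = 1/(1 − (-738)) = 1/739. Expand this rational in ℤ_3: compute digits iteratively via d_i = x_i mod 3, x_{i+1} = (x_i − d_i)/3. The first 4 digits are (1, 0, 2, 2).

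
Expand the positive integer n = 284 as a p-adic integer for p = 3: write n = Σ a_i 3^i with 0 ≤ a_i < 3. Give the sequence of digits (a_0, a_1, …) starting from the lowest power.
(a_0, a_1, …) = (2, 1, 1, 1, 0, 1)

Repeated division by 3 gives the digits low-to-high: 284 = 2 + 1·3^1 + 1·3^2 + 1·3^3 + 1·3^5. Digit sequence: (2, 1, 1, 1, 0, 1).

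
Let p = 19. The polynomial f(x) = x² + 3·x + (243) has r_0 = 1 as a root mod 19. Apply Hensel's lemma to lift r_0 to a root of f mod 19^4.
r_3 = 98288 (mod 130321)

Hensel: r_{i+1} = r_i − f(r_i)·(f′(r_i))^{-1} mod 19^{i+2}, f′(x) = 2x + 3. Iterate:
  r_0 = 1 (mod 19)
  r_1 = 96 (mod 361)
  r_2 = 2262 (mod 6859)
  r_3 = 98288 (mod 130321)
Final: r = 98288 satisfies f(r) ≡ 0 mod 19^4.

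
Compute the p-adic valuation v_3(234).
v_3(234) = 2

v_3(n) is the largest exponent k such that 3^k divides n. Factor out: 234 = 3^2 · 26. (Sign doesn't affect v_p.) So v_3(234) = 2.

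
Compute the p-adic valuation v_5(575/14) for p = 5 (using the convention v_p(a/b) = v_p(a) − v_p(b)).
v_5(575/14) = 2

Factor powers of 5 from the numerator and denominator of the reduced fraction: 575 = 5^2 · 23 and 14 = 5^0 · 14. Apply v_p(a/b) = v_p(a) − v_p(b): v_5(575/14) = 2 − 0 = 2.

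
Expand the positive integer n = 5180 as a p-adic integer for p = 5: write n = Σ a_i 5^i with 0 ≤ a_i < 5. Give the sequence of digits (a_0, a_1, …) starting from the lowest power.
(a_0, a_1, …) = (0, 1, 2, 1, 3, 1)

Repeated division by 5 gives the digits low-to-high: 5180 = 1·5^1 + 2·5^2 + 1·5^3 + 3·5^4 + 1·5^5. Digit sequence: (0, 1, 2, 1, 3, 1).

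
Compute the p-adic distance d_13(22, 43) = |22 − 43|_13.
d_13(22, 43) = 1

Step 1 — x − y = 22 − 43 = -21. Step 2 — v_13(-21) = 0 (factor: -21 = −(13^0 · 21); the sign does not affect v_p). Step 3 — |x − y|_13 = 13^{0} = 1.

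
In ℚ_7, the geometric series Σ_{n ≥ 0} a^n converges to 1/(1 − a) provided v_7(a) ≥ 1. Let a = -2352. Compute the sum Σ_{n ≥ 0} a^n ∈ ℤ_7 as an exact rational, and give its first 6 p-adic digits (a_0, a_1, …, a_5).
Σ a^n = 1/(1 − a) = 1/2353;  first 6 digits = (1, 0, 1, 0, 0, 0)

v_7(a) = 2 ≥ 1, so the series converges in ℤ_7 to 1/(1 − a) = 1/(1 − (-2352)) = 1/2353. Expand this rational in ℤ_7: compute digits iteratively via d_i = x_i mod 7, x_{i+1} = (x_i − d_i)/7. The first 6 digits are (1, 0, 1, 0, 0, 0).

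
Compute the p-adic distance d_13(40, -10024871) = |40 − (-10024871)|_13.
d_13(40, -10024871) = 1/371293

Step 1 — x − y = 40 − (-10024871) = 10024911. Step 2 — v_13(10024911) = 5 (factor: 10024911 = (13^5 · 27); the sign does not affect v_p). Step 3 — |x − y|_13 = 13^{-5} = 1/371293.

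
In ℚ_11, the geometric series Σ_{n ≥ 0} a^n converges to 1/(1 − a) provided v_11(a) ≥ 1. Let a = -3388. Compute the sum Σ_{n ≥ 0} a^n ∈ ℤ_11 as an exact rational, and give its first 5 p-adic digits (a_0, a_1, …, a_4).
Σ a^n = 1/(1 − a) = 1/3389;  first 5 digits = (1, 0, 5, 8, 2)

v_11(a) = 2 ≥ 1, so the series converges in ℤ_11 to 1/(1 − a) = 1/(1 − (-3388)) = 1/3389. Expand this rational in ℤ_11: compute digits iteratively via d_i = x_i mod 11, x_{i+1} = (x_i − d_i)/11. The first 5 digits are (1, 0, 5, 8, 2).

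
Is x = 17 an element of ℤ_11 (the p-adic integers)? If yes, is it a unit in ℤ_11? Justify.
x ∈ ℤ_11^× (unit); v_11(x) = 0

ℤ_11 = {x ∈ ℚ_11 : v_11(x) ≥ 0} and ℤ_11^× = {x ∈ ℤ_11 : v_11(x) = 0}. Here v_11(17) = v_11(num) − v_11(den) = 0; compare against these criteria.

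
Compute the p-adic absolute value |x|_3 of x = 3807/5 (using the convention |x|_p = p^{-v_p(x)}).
|3807/5|_3 = 1/81

Step 1 — compute v_3(x) by factoring powers of 3 out of the numerator and denominator: v_3(3807/5) = 4. Step 2 — apply |x|_p = p^{-v_p(x)} = 3^{-4} = 1/81.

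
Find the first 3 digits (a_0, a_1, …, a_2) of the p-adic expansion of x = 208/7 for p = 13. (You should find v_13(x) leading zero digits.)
(a_0, …, a_2) = (0, 6, 9)

v_13(208/7) = 1, so a_0 = ... = a_0 = 0. Factor out: x = 13^1 · u with u = 16/7 a unit in ℤ_13. Expand u iteratively via a_{v+i} = u_i mod 13, u_{i+1} = (u_i − a_{v+i})/13:
  u_0 = 16/7;  a_1 = 6;  u_1 = (u_0 − 6)/13 = -2/7
  u_1 = -2/7;  a_2 = 9;  u_2 = (u_1 − 9)/13 = -5/7
Digits: (0, 6, 9).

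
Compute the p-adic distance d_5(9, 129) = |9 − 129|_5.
d_5(9, 129) = 1/5

Step 1 — x − y = 9 − 129 = -120. Step 2 — v_5(-120) = 1 (factor: -120 = −(5^1 · 24); the sign does not affect v_p). Step 3 — |x − y|_5 = 5^{-1} = 1/5.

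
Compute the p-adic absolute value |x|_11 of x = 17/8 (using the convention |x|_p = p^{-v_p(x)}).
|17/8|_11 = 1

Step 1 — compute v_11(x) by factoring powers of 11 out of the numerator and denominator: v_11(17/8) = 0. Step 2 — apply |x|_p = p^{-v_p(x)} = 11^{0} = 1.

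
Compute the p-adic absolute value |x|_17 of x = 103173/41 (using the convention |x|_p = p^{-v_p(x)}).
|103173/41|_17 = 1/4913

Step 1 — compute v_17(x) by factoring powers of 17 out of the numerator and denominator: v_17(103173/41) = 3. Step 2 — apply |x|_p = p^{-v_p(x)} = 17^{-3} = 1/4913.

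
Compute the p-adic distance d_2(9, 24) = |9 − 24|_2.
d_2(9, 24) = 1

Step 1 — x − y = 9 − 24 = -15. Step 2 — v_2(-15) = 0 (factor: -15 = −(2^0 · 15); the sign does not affect v_p). Step 3 — |x − y|_2 = 2^{0} = 1.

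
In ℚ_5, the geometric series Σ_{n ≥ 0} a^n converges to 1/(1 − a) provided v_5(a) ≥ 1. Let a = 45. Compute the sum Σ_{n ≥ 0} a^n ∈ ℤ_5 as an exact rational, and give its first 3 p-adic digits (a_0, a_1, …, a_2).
Σ a^n = 1/(1 − a) = -1/44;  first 3 digits = (1, 4, 2)

v_5(a) = 1 ≥ 1, so the series converges in ℤ_5 to 1/(1 − a) = 1/(1 − 45) = -1/44. Expand this rational in ℤ_5: compute digits iteratively via d_i = x_i mod 5, x_{i+1} = (x_i − d_i)/5. The first 3 digits are (1, 4, 2).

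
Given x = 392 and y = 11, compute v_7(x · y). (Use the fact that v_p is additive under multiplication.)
v_7(4312) = 2

v_p(x) = 2 (factor: 392 = 7^2 · 8); v_p(y) = 0 (factor: 11 = 7^0 · 11). Additivity: v_p(xy) = v_p(x) + v_p(y) = 2 + 0 = 2. (Direct check: xy = 4312 = 7^2 · (88).)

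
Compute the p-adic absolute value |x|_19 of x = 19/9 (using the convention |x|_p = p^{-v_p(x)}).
|19/9|_19 = 1/19

Step 1 — compute v_19(x) by factoring powers of 19 out of the numerator and denominator: v_19(19/9) = 1. Step 2 — apply |x|_p = p^{-v_p(x)} = 19^{-1} = 1/19.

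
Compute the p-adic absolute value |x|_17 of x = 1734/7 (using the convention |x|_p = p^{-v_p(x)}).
|1734/7|_17 = 1/289

Step 1 — compute v_17(x) by factoring powers of 17 out of the numerator and denominator: v_17(1734/7) = 2. Step 2 — apply |x|_p = p^{-v_p(x)} = 17^{-2} = 1/289.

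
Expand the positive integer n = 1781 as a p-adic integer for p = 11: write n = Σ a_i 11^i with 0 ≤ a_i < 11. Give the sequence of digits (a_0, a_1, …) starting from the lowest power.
(a_0, a_1, …) = (10, 7, 3, 1)

Repeated division by 11 gives the digits low-to-high: 1781 = 10 + 7·11^1 + 3·11^2 + 1·11^3. Digit sequence: (10, 7, 3, 1).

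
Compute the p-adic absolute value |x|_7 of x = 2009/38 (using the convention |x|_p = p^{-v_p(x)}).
|2009/38|_7 = 1/49

Step 1 — compute v_7(x) by factoring powers of 7 out of the numerator and denominator: v_7(2009/38) = 2. Step 2 — apply |x|_p = p^{-v_p(x)} = 7^{-2} = 1/49.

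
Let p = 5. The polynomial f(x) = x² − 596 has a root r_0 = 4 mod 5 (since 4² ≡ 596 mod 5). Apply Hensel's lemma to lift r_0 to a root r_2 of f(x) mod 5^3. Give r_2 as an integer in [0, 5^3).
r_2 = 64 (mod 125)

Hensel's recurrence: r_{i+1} = r_i − f(r_i)·(f′(r_i))^{-1} mod 5^{i+2}, with f′(x) = 2x. Iterate:
  r_0 = 4 (mod 5)
  r_1 = 14 (mod 25)
  r_2 = 64 (mod 125)
Final: r_2 = 64, and one checks f(r_2) ≡ 0 mod 5^3.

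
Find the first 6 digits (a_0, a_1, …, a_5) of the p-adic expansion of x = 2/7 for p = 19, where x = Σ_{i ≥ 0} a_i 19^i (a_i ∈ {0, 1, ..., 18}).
(a_0, …, a_5) = (3, 8, 5, 16, 10, 13)

v_19(2/7) = 0 (numerator and denominator both coprime to 19), so x ∈ ℤ_19^×. Compute digits iteratively via a_i = x_i mod 19, x_{i+1} = (x_i − a_i)/19, with x_0 = x:
  x_0 = 2/7;  a_0 = 3;  x_1 = (x_0 − 3)/19 = -1/7
  x_1 = -1/7;  a_1 = 8;  x_2 = (x_1 − 8)/19 = -3/7
  x_2 = -3/7;  a_2 = 5;  x_3 = (x_2 − 5)/19 = -2/7
  x_3 = -2/7;  a_3 = 16;  x_4 = (x_3 − 16)/19 = -6/7
  x_4 = -6/7;  a_4 = 10;  x_5 = (x_4 − 10)/19 = -4/7
  x_5 = -4/7;  a_5 = 13;  x_6 = (x_5 − 13)/19 = -5/7
Digits: (3, 8, 5, 16, 10, 13).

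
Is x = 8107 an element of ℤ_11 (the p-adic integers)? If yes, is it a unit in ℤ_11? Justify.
x ∈ ℤ_11 but not a unit; v_11(x) = 2 > 0

ℤ_11 = {x ∈ ℚ_11 : v_11(x) ≥ 0} and ℤ_11^× = {x ∈ ℤ_11 : v_11(x) = 0}. Here v_11(8107) = v_11(num) − v_11(den) = 2; compare against these criteria.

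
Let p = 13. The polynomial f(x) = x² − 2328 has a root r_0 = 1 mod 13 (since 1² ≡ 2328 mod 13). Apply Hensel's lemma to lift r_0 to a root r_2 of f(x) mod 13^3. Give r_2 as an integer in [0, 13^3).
r_2 = 1249 (mod 2197)

Hensel's recurrence: r_{i+1} = r_i − f(r_i)·(f′(r_i))^{-1} mod 13^{i+2}, with f′(x) = 2x. Iterate:
  r_0 = 1 (mod 13)
  r_1 = 66 (mod 169)
  r_2 = 1249 (mod 2197)
Final: r_2 = 1249, and one checks f(r_2) ≡ 0 mod 13^3.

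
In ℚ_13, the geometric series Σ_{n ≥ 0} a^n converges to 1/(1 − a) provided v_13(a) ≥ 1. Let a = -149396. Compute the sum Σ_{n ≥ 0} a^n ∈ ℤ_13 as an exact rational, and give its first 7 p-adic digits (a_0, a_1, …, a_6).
Σ a^n = 1/(1 − a) = 1/149397;  first 7 digits = (1, 0, 0, 10, 7, 12, 8)

v_13(a) = 3 ≥ 1, so the series converges in ℤ_13 to 1/(1 − a) = 1/(1 − (-149396)) = 1/149397. Expand this rational in ℤ_13: compute digits iteratively via d_i = x_i mod 13, x_{i+1} = (x_i − d_i)/13. The first 7 digits are (1, 0, 0, 10, 7, 12, 8).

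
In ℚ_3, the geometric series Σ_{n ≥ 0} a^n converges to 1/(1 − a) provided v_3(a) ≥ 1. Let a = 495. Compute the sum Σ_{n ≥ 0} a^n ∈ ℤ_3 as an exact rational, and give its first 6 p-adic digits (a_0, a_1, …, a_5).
Σ a^n = 1/(1 − a) = -1/494;  first 6 digits = (1, 0, 1, 0, 1, 2)

v_3(a) = 2 ≥ 1, so the series converges in ℤ_3 to 1/(1 − a) = 1/(1 − 495) = -1/494. Expand this rational in ℤ_3: compute digits iteratively via d_i = x_i mod 3, x_{i+1} = (x_i − d_i)/3. The first 6 digits are (1, 0, 1, 0, 1, 2).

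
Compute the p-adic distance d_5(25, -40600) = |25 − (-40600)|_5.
d_5(25, -40600) = 1/3125

Step 1 — x − y = 25 − (-40600) = 40625. Step 2 — v_5(40625) = 5 (factor: 40625 = (5^5 · 13); the sign does not affect v_p). Step 3 — |x − y|_5 = 5^{-5} = 1/3125.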